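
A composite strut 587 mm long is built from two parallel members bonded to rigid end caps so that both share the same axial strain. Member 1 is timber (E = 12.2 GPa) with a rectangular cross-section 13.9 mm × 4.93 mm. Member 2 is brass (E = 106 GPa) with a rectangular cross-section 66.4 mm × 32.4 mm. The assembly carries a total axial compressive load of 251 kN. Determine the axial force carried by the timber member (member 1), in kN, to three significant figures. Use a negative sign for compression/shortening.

A_1 = 68.53 mm².
A_2 = 2151 mm².
Equal strain + equilibrium ⇒ each member carries load in proportion to AE: A₁E₁ = 836000 N, A₂E₂ = 228000000 N, ΣAE = 228900000 N.
F₁ = P·A₁E₁/ΣAE = -251000·836000/228900000 = -916.8 N.

-0.917 kN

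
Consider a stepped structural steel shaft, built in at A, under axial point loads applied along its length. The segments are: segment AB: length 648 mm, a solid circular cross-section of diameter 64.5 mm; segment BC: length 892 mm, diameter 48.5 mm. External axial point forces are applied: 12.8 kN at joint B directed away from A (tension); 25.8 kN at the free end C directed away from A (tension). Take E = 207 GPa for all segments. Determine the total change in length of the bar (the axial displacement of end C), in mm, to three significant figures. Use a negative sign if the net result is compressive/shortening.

Internal axial forces (sectioning from the free end, tension +): N_BC = 25.8 kN, N_AB = 38.6 kN.
A_AB = 3267 mm².
A_BC = 1847 mm².
δ_AB = 38600·648/(3267·207000) = 0.03698 mm
δ_BC = 25800·892/(1847·207000) = 0.06018 mm
δ = Σδ_i = 0.09716 mm.

0.0972 mm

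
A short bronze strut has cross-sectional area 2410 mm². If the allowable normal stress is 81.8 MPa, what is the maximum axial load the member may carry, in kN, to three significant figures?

P_max = σ_allow · A = 81.8 · 2410 = 197100 N = 197.1 kN.

197 kN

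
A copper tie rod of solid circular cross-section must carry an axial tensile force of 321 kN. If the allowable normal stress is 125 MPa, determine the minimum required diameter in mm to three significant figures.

Required area A ≥ P/σ_allow = 321000/125 = 2568 mm².
For a solid circular section, d ≥ √(4A/π) = 57.18 mm.

57.2 mm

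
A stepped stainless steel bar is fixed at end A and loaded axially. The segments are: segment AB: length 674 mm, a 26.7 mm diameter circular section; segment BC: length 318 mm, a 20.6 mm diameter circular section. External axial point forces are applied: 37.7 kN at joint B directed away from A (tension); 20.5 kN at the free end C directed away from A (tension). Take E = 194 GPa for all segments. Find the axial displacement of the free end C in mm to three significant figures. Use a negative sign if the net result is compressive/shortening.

Internal axial forces (sectioning from the free end, tension +): N_BC = 20.5 kN, N_AB = 58.2 kN.
A_AB = 559.9 mm².
A_BC = 333.3 mm².
δ_AB = 58200·674/(559.9·194000) = 0.3611 mm
δ_BC = 20500·318/(333.3·194000) = 0.1008 mm
δ = Σδ_i = 0.462 mm.

0.462 mm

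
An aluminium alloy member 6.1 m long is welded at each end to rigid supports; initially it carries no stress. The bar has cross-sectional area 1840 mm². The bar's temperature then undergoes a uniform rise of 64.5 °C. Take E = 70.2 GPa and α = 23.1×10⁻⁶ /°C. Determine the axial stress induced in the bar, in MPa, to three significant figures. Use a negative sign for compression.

Free thermal expansion αLΔT = 23.1e-6 · 6100 · 64.5 = 9.089 mm.
The walls impose strain ε = −(9.089)/6100 = -1.4899e-03; σ = Eε = 70200 · -1.4899e-03 = -104.6 MPa.

-105 MPa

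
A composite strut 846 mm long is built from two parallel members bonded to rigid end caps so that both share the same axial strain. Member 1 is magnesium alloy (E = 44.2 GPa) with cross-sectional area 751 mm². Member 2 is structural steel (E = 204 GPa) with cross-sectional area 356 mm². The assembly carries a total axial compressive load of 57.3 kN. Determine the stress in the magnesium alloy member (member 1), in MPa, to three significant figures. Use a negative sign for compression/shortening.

Equal strain + equilibrium ⇒ each member carries load in proportion to AE: A₁E₁ = 33190000 N, A₂E₂ = 72620000 N, ΣAE = 105800000 N.
σ₁ = P·E₁/ΣAE = -57300·44200/105800000 = -23.93 MPa.

-23.9 MPa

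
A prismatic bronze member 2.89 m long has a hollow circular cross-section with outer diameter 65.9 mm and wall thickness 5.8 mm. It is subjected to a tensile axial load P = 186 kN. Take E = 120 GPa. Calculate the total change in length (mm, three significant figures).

4.09 mm

A = 1095 mm².
δ_mech = NL/(AE) = 186000·2890/(1095·120000) = 4.091 mm.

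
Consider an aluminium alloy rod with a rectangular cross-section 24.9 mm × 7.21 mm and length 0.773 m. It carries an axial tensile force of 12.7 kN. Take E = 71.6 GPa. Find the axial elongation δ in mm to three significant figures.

A = 179.5 mm².
δ_mech = NL/(AE) = 12700·773/(179.5·71600) = 0.7637 mm.

0.764 mm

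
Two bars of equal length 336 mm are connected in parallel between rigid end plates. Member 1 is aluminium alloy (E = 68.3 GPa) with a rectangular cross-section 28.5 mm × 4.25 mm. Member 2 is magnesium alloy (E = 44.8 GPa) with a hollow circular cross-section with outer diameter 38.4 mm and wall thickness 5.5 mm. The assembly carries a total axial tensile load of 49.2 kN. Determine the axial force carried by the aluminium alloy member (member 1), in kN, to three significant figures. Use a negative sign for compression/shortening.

A_1 = 121.1 mm².
A_2 = 568.5 mm².
Equal strain + equilibrium ⇒ each member carries load in proportion to AE: A₁E₁ = 8273000 N, A₂E₂ = 25470000 N, ΣAE = 33740000 N.
F₁ = P·A₁E₁/ΣAE = 49200·8273000/33740000 = 12060 N.

12.1 kN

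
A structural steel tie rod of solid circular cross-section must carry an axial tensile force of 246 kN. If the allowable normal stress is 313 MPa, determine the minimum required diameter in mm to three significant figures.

31.6 mm

Required area A ≥ P/σ_allow = 246000/313 = 785.9 mm².
For a solid circular section, d ≥ √(4A/π) = 31.63 mm.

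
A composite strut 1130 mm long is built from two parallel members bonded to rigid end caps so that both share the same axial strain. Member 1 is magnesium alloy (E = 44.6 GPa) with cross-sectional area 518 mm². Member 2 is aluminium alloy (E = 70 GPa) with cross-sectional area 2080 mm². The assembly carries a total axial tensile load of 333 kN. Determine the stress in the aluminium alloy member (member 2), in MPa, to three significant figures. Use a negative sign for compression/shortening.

Equal strain + equilibrium ⇒ each member carries load in proportion to AE: A₁E₁ = 23100000 N, A₂E₂ = 145600000 N, ΣAE = 168700000 N.
σ₂ = P·E₂/ΣAE = 333000·70000/168700000 = 138.2 MPa.

138 MPa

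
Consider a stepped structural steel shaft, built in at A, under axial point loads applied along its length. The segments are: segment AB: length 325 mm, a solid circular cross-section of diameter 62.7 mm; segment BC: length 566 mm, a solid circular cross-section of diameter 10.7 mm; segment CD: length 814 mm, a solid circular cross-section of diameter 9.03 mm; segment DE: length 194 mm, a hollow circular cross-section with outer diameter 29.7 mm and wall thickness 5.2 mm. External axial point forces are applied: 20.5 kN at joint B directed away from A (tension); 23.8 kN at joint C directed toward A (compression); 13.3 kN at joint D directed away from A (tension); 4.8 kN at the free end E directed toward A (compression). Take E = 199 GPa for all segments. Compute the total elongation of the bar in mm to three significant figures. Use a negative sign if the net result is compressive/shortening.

Internal axial forces (sectioning from the free end, tension +): N_DE = -4.8 kN, N_CD = 8.5 kN, N_BC = -15.3 kN, N_AB = 5.2 kN.
A_AB = 3088 mm².
A_BC = 89.92 mm².
A_CD = 64.04 mm².
A_DE = 400.2 mm².
δ_AB = 5200·325/(3088·199000) = 0.00275 mm
δ_BC = -15300·566/(89.92·199000) = -0.4839 mm
δ_CD = 8500·814/(64.04·199000) = 0.5429 mm
δ_DE = -4800·194/(400.2·199000) = -0.01169 mm
δ = Σδ_i = 0.05002 mm.

0.0500 mm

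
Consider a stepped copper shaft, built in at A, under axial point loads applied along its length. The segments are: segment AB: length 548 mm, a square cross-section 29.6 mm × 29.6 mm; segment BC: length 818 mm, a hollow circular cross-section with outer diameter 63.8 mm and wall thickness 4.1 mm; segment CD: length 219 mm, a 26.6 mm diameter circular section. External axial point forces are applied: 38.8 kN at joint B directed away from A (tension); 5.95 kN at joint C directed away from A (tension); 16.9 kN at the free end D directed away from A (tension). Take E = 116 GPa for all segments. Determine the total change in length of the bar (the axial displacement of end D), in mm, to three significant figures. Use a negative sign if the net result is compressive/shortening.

0.599 mm

Internal axial forces (sectioning from the free end, tension +): N_CD = 16.9 kN, N_BC = 22.85 kN, N_AB = 61.65 kN.
A_AB = 876.2 mm².
A_BC = 769 mm².
A_CD = 555.7 mm².
δ_AB = 61650·548/(876.2·116000) = 0.3324 mm
δ_BC = 22850·818/(769·116000) = 0.2095 mm
δ_CD = 16900·219/(555.7·116000) = 0.05741 mm
δ = Σδ_i = 0.5994 mm.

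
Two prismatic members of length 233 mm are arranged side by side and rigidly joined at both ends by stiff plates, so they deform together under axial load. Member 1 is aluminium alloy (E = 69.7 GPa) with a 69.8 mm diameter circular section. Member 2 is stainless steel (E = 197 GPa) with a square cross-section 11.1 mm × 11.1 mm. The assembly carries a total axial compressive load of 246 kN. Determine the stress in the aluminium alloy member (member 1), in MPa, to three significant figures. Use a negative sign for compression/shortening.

A_1 = 3826 mm².
A_2 = 123.2 mm².
Equal strain + equilibrium ⇒ each member carries load in proportion to AE: A₁E₁ = 266700000 N, A₂E₂ = 24270000 N, ΣAE = 291000000 N.
σ₁ = P·E₁/ΣAE = -246000·69700/291000000 = -58.93 MPa.

-58.9 MPa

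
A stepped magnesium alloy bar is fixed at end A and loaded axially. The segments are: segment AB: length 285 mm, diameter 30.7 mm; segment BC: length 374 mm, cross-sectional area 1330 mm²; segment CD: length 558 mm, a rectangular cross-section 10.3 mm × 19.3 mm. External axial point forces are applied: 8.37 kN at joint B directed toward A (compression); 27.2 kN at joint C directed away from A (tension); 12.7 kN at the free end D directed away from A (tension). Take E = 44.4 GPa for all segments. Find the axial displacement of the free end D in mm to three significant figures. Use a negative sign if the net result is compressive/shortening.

Internal axial forces (sectioning from the free end, tension +): N_CD = 12.7 kN, N_BC = 39.9 kN, N_AB = 31.53 kN.
A_AB = 740.2 mm².
A_CD = 198.8 mm².
δ_AB = 31530·285/(740.2·44400) = 0.2734 mm
δ_BC = 39900·374/(1330·44400) = 0.2527 mm
δ_CD = 12700·558/(198.8·44400) = 0.8029 mm
δ = Σδ_i = 1.329 mm.

1.33 mm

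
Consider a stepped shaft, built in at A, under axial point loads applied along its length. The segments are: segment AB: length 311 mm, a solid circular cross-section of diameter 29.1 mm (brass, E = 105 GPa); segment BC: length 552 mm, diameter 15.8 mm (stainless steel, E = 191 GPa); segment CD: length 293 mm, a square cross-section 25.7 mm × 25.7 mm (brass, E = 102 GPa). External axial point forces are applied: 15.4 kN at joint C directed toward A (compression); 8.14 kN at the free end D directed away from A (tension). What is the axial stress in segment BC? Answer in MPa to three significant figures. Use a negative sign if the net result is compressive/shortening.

-37.0 MPa

Internal axial forces (sectioning from the free end, tension +): N_CD = 8.14 kN, N_BC = -7.26 kN, N_AB = -7.26 kN.
A_BC = 196.1 mm².
σ_BC = N_BC/A_BC = -7260/196.1 = -37.03 MPa.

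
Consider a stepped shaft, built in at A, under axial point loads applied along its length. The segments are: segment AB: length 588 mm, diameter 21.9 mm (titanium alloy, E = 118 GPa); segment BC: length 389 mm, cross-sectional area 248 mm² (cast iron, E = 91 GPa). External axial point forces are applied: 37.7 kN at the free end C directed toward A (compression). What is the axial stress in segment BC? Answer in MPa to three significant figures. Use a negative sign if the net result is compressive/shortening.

-152 MPa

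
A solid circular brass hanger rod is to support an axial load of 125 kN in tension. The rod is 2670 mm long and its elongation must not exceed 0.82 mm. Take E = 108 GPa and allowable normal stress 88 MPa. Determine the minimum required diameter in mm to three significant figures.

69.3 mm

Required area A ≥ P/σ_allow = 125000/88 = 1420 mm².
For a solid circular section, d ≥ √(4A/π) = 42.53 mm.
Elongation limit: A ≥ PL/(Eδ_allow) = 125000·2670/(108000·0.82) = 3769 mm² ⇒ d ≥ 69.27 mm.
The elongation limit governs.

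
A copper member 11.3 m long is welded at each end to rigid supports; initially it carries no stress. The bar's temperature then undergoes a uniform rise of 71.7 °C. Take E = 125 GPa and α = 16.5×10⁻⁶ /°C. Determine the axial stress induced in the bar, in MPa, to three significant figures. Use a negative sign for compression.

-148 MPa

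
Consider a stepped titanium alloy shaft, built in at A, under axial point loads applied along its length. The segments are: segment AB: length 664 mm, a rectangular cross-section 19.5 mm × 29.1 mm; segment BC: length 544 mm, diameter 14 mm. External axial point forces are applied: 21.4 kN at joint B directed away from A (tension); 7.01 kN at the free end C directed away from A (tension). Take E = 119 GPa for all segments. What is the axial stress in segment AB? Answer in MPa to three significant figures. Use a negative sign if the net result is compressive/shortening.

Internal axial forces (sectioning from the free end, tension +): N_BC = 7.01 kN, N_AB = 28.41 kN.
A_AB = 567.5 mm².
σ_AB = N_AB/A_AB = 28410/567.5 = 50.07 MPa.

50.1 MPa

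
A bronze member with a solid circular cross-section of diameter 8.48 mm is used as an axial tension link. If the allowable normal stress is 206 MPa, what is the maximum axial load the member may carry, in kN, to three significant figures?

A = 56.48 mm².
P_max = σ_allow · A = 206 · 56.48 = 11630 N = 11.63 kN.

11.6 kN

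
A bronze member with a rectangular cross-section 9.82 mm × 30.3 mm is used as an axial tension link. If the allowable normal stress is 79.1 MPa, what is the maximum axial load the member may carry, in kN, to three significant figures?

A = 297.5 mm².
P_max = σ_allow · A = 79.1 · 297.5 = 23540 N = 23.54 kN.

23.5 kN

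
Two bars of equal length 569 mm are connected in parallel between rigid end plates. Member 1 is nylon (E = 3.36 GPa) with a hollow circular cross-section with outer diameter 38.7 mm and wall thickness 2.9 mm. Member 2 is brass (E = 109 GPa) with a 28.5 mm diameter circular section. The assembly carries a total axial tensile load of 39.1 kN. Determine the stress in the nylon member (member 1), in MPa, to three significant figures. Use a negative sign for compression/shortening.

A_1 = 326.2 mm².
A_2 = 637.9 mm².
Equal strain + equilibrium ⇒ each member carries load in proportion to AE: A₁E₁ = 1096000 N, A₂E₂ = 69540000 N, ΣAE = 70630000 N.
σ₁ = P·E₁/ΣAE = 39100·3360/70630000 = 1.86 MPa.

1.86 MPa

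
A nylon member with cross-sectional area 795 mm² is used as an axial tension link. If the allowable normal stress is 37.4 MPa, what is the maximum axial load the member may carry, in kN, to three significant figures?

P_max = σ_allow · A = 37.4 · 795 = 29730 N = 29.73 kN.

29.7 kN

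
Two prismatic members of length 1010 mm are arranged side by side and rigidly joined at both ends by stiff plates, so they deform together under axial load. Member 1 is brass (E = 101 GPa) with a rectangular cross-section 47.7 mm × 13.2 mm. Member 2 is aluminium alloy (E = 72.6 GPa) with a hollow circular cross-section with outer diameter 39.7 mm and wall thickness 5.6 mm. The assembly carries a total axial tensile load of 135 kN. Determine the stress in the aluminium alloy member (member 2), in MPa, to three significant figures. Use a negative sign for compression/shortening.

91.5 MPa

A_1 = 629.6 mm².
A_2 = 599.9 mm².
Equal strain + equilibrium ⇒ each member carries load in proportion to AE: A₁E₁ = 63590000 N, A₂E₂ = 43550000 N, ΣAE = 107100000 N.
σ₂ = P·E₂/ΣAE = 135000·72600/107100000 = 91.47 MPa.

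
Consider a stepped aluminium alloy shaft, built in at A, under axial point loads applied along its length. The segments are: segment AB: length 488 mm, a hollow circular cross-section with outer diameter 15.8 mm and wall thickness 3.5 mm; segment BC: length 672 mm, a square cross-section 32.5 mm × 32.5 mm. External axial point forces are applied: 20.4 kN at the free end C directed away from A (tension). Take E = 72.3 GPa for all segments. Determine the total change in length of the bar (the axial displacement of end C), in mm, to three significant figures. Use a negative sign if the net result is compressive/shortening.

Internal axial forces (sectioning from the free end, tension +): N_BC = 20.4 kN, N_AB = 20.4 kN.
A_AB = 135.2 mm².
A_BC = 1056 mm².
δ_AB = 20400·488/(135.2·72300) = 1.018 mm
δ_BC = 20400·672/(1056·72300) = 0.1795 mm
δ = Σδ_i = 1.198 mm.

1.20 mm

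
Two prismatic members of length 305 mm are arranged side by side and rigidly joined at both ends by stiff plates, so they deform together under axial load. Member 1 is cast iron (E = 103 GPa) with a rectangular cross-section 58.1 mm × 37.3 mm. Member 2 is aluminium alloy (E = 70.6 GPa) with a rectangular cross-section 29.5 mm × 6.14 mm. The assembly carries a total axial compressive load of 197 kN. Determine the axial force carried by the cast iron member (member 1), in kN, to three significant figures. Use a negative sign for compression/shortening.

A_1 = 2167 mm².
A_2 = 181.1 mm².
Equal strain + equilibrium ⇒ each member carries load in proportion to AE: A₁E₁ = 223200000 N, A₂E₂ = 12790000 N, ΣAE = 236000000 N.
F₁ = P·A₁E₁/ΣAE = -197000·223200000/236000000 = -186300 N.

-186 kN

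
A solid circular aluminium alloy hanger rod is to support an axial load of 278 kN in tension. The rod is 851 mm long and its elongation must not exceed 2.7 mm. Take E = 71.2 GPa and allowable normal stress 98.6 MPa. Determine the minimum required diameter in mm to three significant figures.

Required area A ≥ P/σ_allow = 278000/98.6 = 2819 mm².
For a solid circular section, d ≥ √(4A/π) = 59.92 mm.
Elongation limit: A ≥ PL/(Eδ_allow) = 278000·851/(71200·2.7) = 1231 mm² ⇒ d ≥ 39.58 mm.
The stress limit governs.

59.9 mm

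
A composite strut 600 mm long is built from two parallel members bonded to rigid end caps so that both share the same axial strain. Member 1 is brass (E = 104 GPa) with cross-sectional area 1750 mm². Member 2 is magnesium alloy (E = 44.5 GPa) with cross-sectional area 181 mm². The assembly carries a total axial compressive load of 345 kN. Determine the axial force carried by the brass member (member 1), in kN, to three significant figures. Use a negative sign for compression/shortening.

Equal strain + equilibrium ⇒ each member carries load in proportion to AE: A₁E₁ = 182000000 N, A₂E₂ = 8054000 N, ΣAE = 190100000 N.
F₁ = P·A₁E₁/ΣAE = -345000·182000000/190100000 = -330400 N.

-330 kN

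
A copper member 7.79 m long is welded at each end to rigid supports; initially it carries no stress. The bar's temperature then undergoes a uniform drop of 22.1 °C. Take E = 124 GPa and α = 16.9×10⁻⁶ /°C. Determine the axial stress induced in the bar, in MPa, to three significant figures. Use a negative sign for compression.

46.3 MPa

Free thermal expansion αLΔT = 16.9e-6 · 7790 · -22.1 = -2.909 mm.
The walls impose strain ε = −(-2.909)/7790 = 3.7349e-04; σ = Eε = 124000 · 3.7349e-04 = 46.31 MPa.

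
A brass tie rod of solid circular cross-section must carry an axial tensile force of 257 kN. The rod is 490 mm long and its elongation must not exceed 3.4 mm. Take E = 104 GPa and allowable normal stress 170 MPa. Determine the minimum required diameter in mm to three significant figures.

43.9 mm

Required area A ≥ P/σ_allow = 257000/170 = 1512 mm².
For a solid circular section, d ≥ √(4A/π) = 43.87 mm.
Elongation limit: A ≥ PL/(Eδ_allow) = 257000·490/(104000·3.4) = 356.1 mm² ⇒ d ≥ 21.29 mm.
The stress limit governs.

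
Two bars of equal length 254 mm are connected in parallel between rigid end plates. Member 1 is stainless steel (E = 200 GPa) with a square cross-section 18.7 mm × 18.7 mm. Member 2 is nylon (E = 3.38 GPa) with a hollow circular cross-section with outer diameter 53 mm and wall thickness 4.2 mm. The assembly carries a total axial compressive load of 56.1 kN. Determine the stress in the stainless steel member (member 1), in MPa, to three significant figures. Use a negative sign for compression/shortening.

A_1 = 349.7 mm².
A_2 = 643.9 mm².
Equal strain + equilibrium ⇒ each member carries load in proportion to AE: A₁E₁ = 69940000 N, A₂E₂ = 2176000 N, ΣAE = 72110000 N.
σ₁ = P·E₁/ΣAE = -56100·200000/72110000 = -155.6 MPa.

-156 MPa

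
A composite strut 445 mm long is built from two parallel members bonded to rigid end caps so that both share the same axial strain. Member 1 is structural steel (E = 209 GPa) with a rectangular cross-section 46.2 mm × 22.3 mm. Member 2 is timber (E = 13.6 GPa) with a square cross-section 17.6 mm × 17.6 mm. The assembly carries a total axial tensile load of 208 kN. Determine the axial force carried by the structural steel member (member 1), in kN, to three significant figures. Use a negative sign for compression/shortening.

204 kN

A_1 = 1030 mm².
A_2 = 309.8 mm².
Equal strain + equilibrium ⇒ each member carries load in proportion to AE: A₁E₁ = 215300000 N, A₂E₂ = 4213000 N, ΣAE = 219500000 N.
F₁ = P·A₁E₁/ΣAE = 208000·215300000/219500000 = 204000 N.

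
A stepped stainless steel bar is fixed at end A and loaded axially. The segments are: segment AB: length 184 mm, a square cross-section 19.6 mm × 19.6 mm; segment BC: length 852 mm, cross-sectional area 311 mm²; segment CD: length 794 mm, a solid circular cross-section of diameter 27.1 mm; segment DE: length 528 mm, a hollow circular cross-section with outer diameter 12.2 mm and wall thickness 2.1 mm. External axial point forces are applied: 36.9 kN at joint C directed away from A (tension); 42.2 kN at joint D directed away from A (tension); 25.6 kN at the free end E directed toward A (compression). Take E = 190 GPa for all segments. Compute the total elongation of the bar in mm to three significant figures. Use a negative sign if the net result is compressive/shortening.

-0.0411 mm

Internal axial forces (sectioning from the free end, tension +): N_DE = -25.6 kN, N_CD = 16.6 kN, N_BC = 53.5 kN, N_AB = 53.5 kN.
A_AB = 384.2 mm².
A_CD = 576.8 mm².
A_DE = 66.63 mm².
δ_AB = 53500·184/(384.2·190000) = 0.1349 mm
δ_BC = 53500·852/(311·190000) = 0.7714 mm
δ_CD = 16600·794/(576.8·190000) = 0.1203 mm
δ_DE = -25600·528/(66.63·190000) = -1.068 mm
δ = Σδ_i = -0.04112 mm.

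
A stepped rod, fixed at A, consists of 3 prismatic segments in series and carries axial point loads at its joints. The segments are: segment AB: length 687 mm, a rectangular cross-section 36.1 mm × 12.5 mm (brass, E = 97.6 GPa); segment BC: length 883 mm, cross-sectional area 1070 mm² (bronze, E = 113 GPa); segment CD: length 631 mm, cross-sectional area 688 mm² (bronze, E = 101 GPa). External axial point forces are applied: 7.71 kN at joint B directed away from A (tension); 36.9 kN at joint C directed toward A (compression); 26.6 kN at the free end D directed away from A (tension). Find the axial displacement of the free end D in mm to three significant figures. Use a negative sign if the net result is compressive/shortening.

0.126 mm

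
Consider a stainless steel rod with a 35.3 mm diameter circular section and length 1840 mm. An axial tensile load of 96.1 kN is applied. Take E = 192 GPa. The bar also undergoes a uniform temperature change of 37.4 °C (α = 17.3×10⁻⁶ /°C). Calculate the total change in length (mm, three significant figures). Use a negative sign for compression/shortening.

2.13 mm

A = 978.7 mm².
δ_mech = NL/(AE) = 96100·1840/(978.7·192000) = 0.941 mm.
δ_thermal = αLΔT = 17.3e-6·1840·37.4 = 1.191 mm.
δ = δ_mech + δ_thermal = 2.132 mm.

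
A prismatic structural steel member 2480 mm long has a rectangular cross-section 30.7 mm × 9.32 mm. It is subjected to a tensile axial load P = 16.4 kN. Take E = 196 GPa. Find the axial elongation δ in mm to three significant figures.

A = 286.1 mm².
δ_mech = NL/(AE) = 16400·2480/(286.1·196000) = 0.7252 mm.

0.725 mm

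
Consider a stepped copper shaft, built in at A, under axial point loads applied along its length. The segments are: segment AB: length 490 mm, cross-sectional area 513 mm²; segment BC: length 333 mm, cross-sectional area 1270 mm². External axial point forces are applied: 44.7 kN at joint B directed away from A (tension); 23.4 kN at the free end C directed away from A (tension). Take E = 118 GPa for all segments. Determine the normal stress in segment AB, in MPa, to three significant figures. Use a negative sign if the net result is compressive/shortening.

133 MPa

Internal axial forces (sectioning from the free end, tension +): N_BC = 23.4 kN, N_AB = 68.1 kN.
σ_AB = N_AB/A_AB = 68100/513 = 132.7 MPa.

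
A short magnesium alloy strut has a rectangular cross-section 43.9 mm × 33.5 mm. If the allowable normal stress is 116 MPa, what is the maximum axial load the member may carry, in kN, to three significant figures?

171 kN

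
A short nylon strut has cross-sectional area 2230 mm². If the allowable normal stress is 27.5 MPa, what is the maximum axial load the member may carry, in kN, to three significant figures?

P_max = σ_allow · A = 27.5 · 2230 = 61320 N = 61.33 kN.

61.3 kN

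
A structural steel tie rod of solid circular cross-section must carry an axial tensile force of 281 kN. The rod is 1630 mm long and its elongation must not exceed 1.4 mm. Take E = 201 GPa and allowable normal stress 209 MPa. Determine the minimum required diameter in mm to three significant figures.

Required area A ≥ P/σ_allow = 281000/209 = 1344 mm².
For a solid circular section, d ≥ √(4A/π) = 41.37 mm.
Elongation limit: A ≥ PL/(Eδ_allow) = 281000·1630/(201000·1.4) = 1628 mm² ⇒ d ≥ 45.52 mm.
The elongation limit governs.

45.5 mm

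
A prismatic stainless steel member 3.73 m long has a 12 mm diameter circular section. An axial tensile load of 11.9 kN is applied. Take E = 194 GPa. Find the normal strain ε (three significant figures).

A = 113.1 mm².
σ = N/A = 105.2 MPa; ε = σ/E = 105.2/194000 = 5.424e-04.

5.42e-04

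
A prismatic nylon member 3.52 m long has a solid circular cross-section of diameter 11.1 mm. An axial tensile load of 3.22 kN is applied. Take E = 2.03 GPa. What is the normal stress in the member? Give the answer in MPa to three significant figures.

33.3 MPa

A = 96.77 mm².
σ = N/A = 3220/96.77 = 33.28 MPa.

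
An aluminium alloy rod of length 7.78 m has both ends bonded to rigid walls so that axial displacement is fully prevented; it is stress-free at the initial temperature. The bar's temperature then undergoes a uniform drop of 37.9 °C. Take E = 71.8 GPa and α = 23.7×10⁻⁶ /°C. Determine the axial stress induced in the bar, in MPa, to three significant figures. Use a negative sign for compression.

64.5 MPa

Free thermal expansion αLΔT = 23.7e-6 · 7780 · -37.9 = -6.988 mm.
The walls impose strain ε = −(-6.988)/7780 = 8.9823e-04; σ = Eε = 71800 · 8.9823e-04 = 64.49 MPa.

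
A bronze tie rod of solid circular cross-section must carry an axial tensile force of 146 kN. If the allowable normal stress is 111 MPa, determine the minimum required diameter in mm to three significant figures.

Required area A ≥ P/σ_allow = 146000/111 = 1315 mm².
For a solid circular section, d ≥ √(4A/π) = 40.92 mm.

40.9 mm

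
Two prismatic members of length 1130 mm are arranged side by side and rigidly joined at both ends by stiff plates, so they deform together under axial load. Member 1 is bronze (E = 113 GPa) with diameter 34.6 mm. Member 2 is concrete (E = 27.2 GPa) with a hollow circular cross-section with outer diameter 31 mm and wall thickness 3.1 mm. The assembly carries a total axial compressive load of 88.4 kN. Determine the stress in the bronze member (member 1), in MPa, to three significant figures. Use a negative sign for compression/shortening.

A_1 = 940.2 mm².
A_2 = 271.7 mm².
Equal strain + equilibrium ⇒ each member carries load in proportion to AE: A₁E₁ = 106200000 N, A₂E₂ = 7391000 N, ΣAE = 113600000 N.
σ₁ = P·E₁/ΣAE = -88400·113000/113600000 = -87.9 MPa.

-87.9 MPa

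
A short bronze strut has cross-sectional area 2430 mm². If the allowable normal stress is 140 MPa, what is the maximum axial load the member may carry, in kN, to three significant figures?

P_max = σ_allow · A = 140 · 2430 = 340200 N = 340.2 kN.

340 kN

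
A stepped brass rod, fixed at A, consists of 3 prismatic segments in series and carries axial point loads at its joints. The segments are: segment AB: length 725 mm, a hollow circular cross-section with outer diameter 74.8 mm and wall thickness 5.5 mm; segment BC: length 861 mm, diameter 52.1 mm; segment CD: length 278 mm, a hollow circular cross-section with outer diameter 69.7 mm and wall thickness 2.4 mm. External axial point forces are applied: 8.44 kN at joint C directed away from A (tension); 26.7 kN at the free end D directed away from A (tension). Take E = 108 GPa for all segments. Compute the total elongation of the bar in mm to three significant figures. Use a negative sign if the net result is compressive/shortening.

Internal axial forces (sectioning from the free end, tension +): N_CD = 26.7 kN, N_BC = 35.14 kN, N_AB = 35.14 kN.
A_AB = 1197 mm².
A_BC = 2132 mm².
A_CD = 507.4 mm².
δ_AB = 35140·725/(1197·108000) = 0.197 mm
δ_BC = 35140·861/(2132·108000) = 0.1314 mm
δ_CD = 26700·278/(507.4·108000) = 0.1354 mm
δ = Σδ_i = 0.4639 mm.

0.464 mm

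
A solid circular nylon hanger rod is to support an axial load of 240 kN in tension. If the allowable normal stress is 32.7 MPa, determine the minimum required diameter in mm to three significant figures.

Required area A ≥ P/σ_allow = 240000/32.7 = 7339 mm².
For a solid circular section, d ≥ √(4A/π) = 96.67 mm.

96.7 mm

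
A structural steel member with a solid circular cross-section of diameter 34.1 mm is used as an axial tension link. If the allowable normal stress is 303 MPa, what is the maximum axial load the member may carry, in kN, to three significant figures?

A = 913.3 mm².
P_max = σ_allow · A = 303 · 913.3 = 276700 N = 276.7 kN.

277 kN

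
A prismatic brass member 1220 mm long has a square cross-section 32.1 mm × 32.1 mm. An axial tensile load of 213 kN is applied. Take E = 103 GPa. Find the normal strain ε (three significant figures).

0.00201

A = 1030 mm².
σ = N/A = 206.7 MPa; ε = σ/E = 206.7/103000 = 2.007e-03.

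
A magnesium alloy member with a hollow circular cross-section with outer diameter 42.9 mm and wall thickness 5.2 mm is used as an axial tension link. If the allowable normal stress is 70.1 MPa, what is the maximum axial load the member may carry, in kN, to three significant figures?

43.2 kN

A = 615.9 mm².
P_max = σ_allow · A = 70.1 · 615.9 = 43170 N = 43.17 kN.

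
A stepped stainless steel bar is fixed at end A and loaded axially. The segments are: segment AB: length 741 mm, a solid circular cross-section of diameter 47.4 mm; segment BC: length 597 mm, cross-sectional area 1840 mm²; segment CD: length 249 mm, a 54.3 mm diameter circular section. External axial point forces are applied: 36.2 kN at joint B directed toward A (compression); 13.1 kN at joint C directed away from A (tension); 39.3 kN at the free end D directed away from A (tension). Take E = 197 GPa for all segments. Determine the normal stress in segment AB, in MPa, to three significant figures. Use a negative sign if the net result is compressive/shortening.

Internal axial forces (sectioning from the free end, tension +): N_CD = 39.3 kN, N_BC = 52.4 kN, N_AB = 16.2 kN.
A_AB = 1765 mm².
σ_AB = N_AB/A_AB = 16200/1765 = 9.181 MPa.

9.18 MPa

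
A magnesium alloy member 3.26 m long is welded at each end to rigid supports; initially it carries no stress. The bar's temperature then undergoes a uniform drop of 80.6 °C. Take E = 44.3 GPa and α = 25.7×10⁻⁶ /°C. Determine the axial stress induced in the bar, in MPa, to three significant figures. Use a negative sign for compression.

91.8 MPa

Free thermal expansion αLΔT = 25.7e-6 · 3260 · -80.6 = -6.753 mm.
The walls impose strain ε = −(-6.753)/3260 = 2.0714e-03; σ = Eε = 44300 · 2.0714e-03 = 91.76 MPa.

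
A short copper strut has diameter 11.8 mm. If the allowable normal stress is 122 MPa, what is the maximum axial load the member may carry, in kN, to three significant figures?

A = 109.4 mm².
P_max = σ_allow · A = 122 · 109.4 = 13340 N = 13.34 kN.

13.3 kN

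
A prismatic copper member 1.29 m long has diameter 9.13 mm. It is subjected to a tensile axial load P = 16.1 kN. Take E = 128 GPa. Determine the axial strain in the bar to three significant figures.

A = 65.47 mm².
σ = N/A = 245.9 MPa; ε = σ/E = 245.9/128000 = 1.921e-03.

0.00192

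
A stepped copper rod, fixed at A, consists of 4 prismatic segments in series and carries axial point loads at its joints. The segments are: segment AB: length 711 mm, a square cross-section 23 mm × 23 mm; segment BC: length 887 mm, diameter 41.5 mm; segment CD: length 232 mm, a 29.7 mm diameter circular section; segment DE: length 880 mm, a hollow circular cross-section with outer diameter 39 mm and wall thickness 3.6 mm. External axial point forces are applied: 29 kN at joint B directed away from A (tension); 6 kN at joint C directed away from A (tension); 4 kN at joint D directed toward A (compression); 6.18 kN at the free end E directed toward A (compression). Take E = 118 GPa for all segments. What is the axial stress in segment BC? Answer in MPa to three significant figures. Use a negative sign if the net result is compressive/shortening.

-3.09 MPa

Internal axial forces (sectioning from the free end, tension +): N_DE = -6.18 kN, N_CD = -10.18 kN, N_BC = -4.18 kN, N_AB = 24.82 kN.
A_BC = 1353 mm².
σ_BC = N_BC/A_BC = -4180/1353 = -3.09 MPa.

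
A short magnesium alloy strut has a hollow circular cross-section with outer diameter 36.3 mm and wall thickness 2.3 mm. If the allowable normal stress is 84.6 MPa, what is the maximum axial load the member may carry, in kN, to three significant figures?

20.8 kN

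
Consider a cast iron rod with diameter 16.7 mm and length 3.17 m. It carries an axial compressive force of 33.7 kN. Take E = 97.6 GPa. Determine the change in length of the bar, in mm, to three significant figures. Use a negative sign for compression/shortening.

A = 219 mm².
δ_mech = NL/(AE) = -33700·3170/(219·97600) = -4.997 mm.

-5.00 mm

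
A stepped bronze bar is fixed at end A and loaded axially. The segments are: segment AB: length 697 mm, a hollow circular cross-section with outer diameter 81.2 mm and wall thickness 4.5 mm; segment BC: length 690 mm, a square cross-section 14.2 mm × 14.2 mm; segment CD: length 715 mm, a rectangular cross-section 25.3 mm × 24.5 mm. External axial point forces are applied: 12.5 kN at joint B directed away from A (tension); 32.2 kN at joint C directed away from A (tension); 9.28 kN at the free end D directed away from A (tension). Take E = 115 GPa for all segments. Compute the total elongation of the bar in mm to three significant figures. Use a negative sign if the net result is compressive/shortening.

Internal axial forces (sectioning from the free end, tension +): N_CD = 9.28 kN, N_BC = 41.48 kN, N_AB = 53.98 kN.
A_AB = 1084 mm².
A_BC = 201.6 mm².
A_CD = 619.9 mm².
δ_AB = 53980·697/(1084·115000) = 0.3017 mm
δ_BC = 41480·690/(201.6·115000) = 1.234 mm
δ_CD = 9280·715/(619.9·115000) = 0.09308 mm
δ = Σδ_i = 1.629 mm.

1.63 mm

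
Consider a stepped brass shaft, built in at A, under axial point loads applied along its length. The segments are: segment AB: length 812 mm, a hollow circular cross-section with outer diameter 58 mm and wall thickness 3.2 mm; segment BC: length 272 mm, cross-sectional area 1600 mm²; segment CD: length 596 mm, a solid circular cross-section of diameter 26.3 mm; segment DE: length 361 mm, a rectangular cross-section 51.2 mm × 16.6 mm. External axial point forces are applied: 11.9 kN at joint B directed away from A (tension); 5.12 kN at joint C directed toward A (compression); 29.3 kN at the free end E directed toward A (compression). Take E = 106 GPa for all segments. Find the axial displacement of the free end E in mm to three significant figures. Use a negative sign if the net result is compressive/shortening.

-0.789 mm

Internal axial forces (sectioning from the free end, tension +): N_DE = -29.3 kN, N_CD = -29.3 kN, N_BC = -34.42 kN, N_AB = -22.52 kN.
A_AB = 550.9 mm².
A_CD = 543.3 mm².
A_DE = 849.9 mm².
δ_AB = -22520·812/(550.9·106000) = -0.3131 mm
δ_BC = -34420·272/(1600·106000) = -0.0552 mm
δ_CD = -29300·596/(543.3·106000) = -0.3033 mm
δ_DE = -29300·361/(849.9·106000) = -0.1174 mm
δ = Σδ_i = -0.789 mm.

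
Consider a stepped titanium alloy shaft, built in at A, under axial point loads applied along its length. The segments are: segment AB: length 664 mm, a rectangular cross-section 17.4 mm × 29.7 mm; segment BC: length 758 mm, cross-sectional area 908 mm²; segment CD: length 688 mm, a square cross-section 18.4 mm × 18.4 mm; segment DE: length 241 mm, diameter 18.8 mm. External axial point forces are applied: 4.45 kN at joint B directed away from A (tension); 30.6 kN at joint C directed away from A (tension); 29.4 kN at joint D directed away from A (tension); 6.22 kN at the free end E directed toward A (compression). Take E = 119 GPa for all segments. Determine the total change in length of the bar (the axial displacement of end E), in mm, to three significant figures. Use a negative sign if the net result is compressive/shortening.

Internal axial forces (sectioning from the free end, tension +): N_DE = -6.22 kN, N_CD = 23.18 kN, N_BC = 53.78 kN, N_AB = 58.23 kN.
A_AB = 516.8 mm².
A_CD = 338.6 mm².
A_DE = 277.6 mm².
δ_AB = 58230·664/(516.8·119000) = 0.6287 mm
δ_BC = 53780·758/(908·119000) = 0.3773 mm
δ_CD = 23180·688/(338.6·119000) = 0.3958 mm
δ_DE = -6220·241/(277.6·119000) = -0.04538 mm
δ = Σδ_i = 1.356 mm.

1.36 mm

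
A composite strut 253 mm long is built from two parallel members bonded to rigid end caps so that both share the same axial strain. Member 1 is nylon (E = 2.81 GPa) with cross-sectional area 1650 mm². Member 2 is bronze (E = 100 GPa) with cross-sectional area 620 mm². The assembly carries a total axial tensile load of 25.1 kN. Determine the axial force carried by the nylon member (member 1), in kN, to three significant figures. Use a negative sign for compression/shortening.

1.75 kN

Equal strain + equilibrium ⇒ each member carries load in proportion to AE: A₁E₁ = 4636000 N, A₂E₂ = 62000000 N, ΣAE = 66640000 N.
F₁ = P·A₁E₁/ΣAE = 25100·4636000/66640000 = 1746 N.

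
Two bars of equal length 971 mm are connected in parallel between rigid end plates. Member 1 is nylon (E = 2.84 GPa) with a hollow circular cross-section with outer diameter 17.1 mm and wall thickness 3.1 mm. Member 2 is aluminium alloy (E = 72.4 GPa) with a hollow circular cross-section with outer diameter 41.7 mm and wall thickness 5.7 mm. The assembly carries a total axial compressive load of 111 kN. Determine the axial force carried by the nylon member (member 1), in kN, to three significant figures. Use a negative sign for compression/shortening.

A_1 = 136.3 mm².
A_2 = 644.7 mm².
Equal strain + equilibrium ⇒ each member carries load in proportion to AE: A₁E₁ = 387200 N, A₂E₂ = 46670000 N, ΣAE = 47060000 N.
F₁ = P·A₁E₁/ΣAE = -111000·387200/47060000 = -913.3 N.

-0.913 kN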